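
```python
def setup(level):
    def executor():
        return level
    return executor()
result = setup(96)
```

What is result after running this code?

Step 1: setup(96) binds parameter level = 96.
Step 2: executor() looks up level in enclosing scope and finds the parameter level = 96.
Step 3: result = 96

The answer is 96.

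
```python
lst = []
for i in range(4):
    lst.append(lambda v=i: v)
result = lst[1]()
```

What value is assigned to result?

Step 1: Default argument v=i captures i's value at each iteration.
Step 2: lst[1] captured v = 1 when i was 1.
Step 3: result = 1

The answer is 1.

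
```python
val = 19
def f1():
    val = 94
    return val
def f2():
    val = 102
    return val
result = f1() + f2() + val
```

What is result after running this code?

Step 1: Each function shadows global val with its own local.
Step 2: f1() returns 94, f2() returns 102.
Step 3: Global val = 19 is unchanged. result = 94 + 102 + 19 = 215

The answer is 215.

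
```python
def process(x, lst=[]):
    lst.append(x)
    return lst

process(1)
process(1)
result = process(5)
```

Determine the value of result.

Step 1: Mutable default argument gotcha! The list [] is created once.
Step 2: Each call appends to the SAME list: [1], [1, 1], [1, 1, 5].
Step 3: result = [1, 1, 5]

The answer is [1, 1, 5].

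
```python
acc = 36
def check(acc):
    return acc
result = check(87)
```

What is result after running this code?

Step 1: Global acc = 36.
Step 2: check(87) takes parameter acc = 87, which shadows the global.
Step 3: result = 87

The answer is 87.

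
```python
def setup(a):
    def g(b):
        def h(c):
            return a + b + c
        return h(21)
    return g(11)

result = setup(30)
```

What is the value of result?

Step 1: a = 30, b = 11, c = 21 across three nested scopes.
Step 2: h() accesses all three via LEGB rule.
Step 3: result = 30 + 11 + 21 = 62

The answer is 62.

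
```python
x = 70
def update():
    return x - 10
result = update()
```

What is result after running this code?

Step 1: x = 70 is defined globally.
Step 2: update() looks up x from global scope = 70, then computes 70 - 10 = 60.
Step 3: result = 60

The answer is 60.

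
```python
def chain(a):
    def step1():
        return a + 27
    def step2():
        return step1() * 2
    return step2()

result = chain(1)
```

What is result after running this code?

Step 1: chain(1) captures a = 1.
Step 2: step2() calls step1() which returns 1 + 27 = 28.
Step 3: step2() returns 28 * 2 = 56

The answer is 56.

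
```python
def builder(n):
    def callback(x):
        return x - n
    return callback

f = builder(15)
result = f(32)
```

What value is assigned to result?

Step 1: builder(15) creates a closure capturing n = 15.
Step 2: f(32) computes 32 - 15 = 17.
Step 3: result = 17

The answer is 17.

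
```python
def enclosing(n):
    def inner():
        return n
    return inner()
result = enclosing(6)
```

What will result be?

Step 1: enclosing(6) binds parameter n = 6.
Step 2: inner() looks up n in enclosing scope and finds the parameter n = 6.
Step 3: result = 6

The answer is 6.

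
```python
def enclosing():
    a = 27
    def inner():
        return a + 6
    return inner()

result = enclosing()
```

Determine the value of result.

Step 1: enclosing() defines a = 27.
Step 2: inner() reads a = 27 from enclosing scope, returns 27 + 6 = 33.
Step 3: result = 33

The answer is 33.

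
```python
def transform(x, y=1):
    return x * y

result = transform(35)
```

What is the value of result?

Step 1: transform(35) uses default y = 1.
Step 2: Returns 35 * 1 = 35.
Step 3: result = 35

The answer is 35.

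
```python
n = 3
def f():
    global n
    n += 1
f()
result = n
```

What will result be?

Step 1: n = 3 globally.
Step 2: f() modifies global n: n += 1 = 4.
Step 3: result = 4

The answer is 4.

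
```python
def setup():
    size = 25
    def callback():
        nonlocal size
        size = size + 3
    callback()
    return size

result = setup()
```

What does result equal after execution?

Step 1: setup() sets size = 25.
Step 2: callback() uses nonlocal to modify size in setup's scope: size = 25 + 3 = 28.
Step 3: setup() returns the modified size = 28

The answer is 28.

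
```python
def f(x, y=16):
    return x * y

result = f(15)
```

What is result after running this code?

Step 1: f(15) uses default y = 16.
Step 2: Returns 15 * 16 = 240.
Step 3: result = 240

The answer is 240.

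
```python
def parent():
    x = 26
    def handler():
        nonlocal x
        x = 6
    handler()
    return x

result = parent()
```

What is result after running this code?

Step 1: parent() sets x = 26.
Step 2: handler() uses nonlocal to reassign x = 6.
Step 3: result = 6

The answer is 6.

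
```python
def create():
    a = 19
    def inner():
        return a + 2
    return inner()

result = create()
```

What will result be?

Step 1: create() defines a = 19.
Step 2: inner() reads a = 19 from enclosing scope, returns 19 + 2 = 21.
Step 3: result = 21

The answer is 21.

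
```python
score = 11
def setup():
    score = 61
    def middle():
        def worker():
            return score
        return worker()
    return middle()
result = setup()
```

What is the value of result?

Step 1: setup() defines score = 61. middle() and worker() have no local score.
Step 2: worker() checks local (none), enclosing middle() (none), enclosing setup() and finds score = 61.
Step 3: result = 61

The answer is 61.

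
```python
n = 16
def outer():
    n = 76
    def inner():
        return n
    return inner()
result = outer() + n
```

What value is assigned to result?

Step 1: Global n = 16. outer() shadows with n = 76.
Step 2: inner() returns enclosing n = 76. outer() = 76.
Step 3: result = 76 + global n (16) = 92

The answer is 92.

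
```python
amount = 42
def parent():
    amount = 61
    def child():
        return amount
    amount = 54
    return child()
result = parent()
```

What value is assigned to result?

Step 1: parent() sets amount = 61, then later amount = 54.
Step 2: child() is called after amount is reassigned to 54. Closures capture variables by reference, not by value.
Step 3: result = 54

The answer is 54.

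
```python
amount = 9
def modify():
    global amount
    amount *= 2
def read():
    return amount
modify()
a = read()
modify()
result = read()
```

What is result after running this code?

Step 1: amount = 9.
Step 2: First modify(): amount = 9 * 2 = 18.
Step 3: Second modify(): amount = 18 * 2 = 36.
Step 4: read() returns 36

The answer is 36.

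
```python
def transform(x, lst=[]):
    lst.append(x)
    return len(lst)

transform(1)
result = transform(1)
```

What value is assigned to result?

Step 1: Mutable default list persists between calls.
Step 2: First call: lst = [1], len = 1. Second call: lst = [1, 1], len = 2.
Step 3: result = 2

The answer is 2.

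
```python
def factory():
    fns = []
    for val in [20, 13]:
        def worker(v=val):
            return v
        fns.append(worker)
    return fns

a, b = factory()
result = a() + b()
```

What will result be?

Step 1: Default argument v=val captures val at each iteration.
Step 2: a() returns 20 (captured at first iteration), b() returns 13 (captured at second).
Step 3: result = 20 + 13 = 33

The answer is 33.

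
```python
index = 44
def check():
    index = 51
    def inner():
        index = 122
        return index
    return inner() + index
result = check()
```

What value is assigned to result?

Step 1: check() has local index = 51. inner() has local index = 122.
Step 2: inner() returns its local index = 122.
Step 3: check() returns 122 + its own index (51) = 173

The answer is 173.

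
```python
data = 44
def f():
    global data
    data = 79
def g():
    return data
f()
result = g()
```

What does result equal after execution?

Step 1: data = 44.
Step 2: f() sets global data = 79.
Step 3: g() reads global data = 79. result = 79

The answer is 79.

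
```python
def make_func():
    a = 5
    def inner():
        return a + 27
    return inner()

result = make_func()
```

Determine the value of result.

Step 1: make_func() defines a = 5.
Step 2: inner() reads a = 5 from enclosing scope, returns 5 + 27 = 32.
Step 3: result = 32

The answer is 32.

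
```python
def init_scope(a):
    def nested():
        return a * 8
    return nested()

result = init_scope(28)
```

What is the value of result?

Step 1: init_scope(28) binds parameter a = 28.
Step 2: nested() accesses a = 28 from enclosing scope.
Step 3: result = 28 * 8 = 224

The answer is 224.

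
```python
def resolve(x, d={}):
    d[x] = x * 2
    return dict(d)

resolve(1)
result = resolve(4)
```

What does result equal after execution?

Step 1: Mutable default dict is shared across calls.
Step 2: First call adds 1: 2. Second call adds 4: 8.
Step 3: result = {1: 2, 4: 8}

The answer is {1: 2, 4: 8}.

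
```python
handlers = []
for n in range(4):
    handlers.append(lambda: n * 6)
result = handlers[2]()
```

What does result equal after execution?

Step 1: All lambdas reference the same variable n (late binding).
Step 2: After the loop, n = 3. Every lambda returns n * 6.
Step 3: handlers[2]() = 3 * 6 = 18

The answer is 18.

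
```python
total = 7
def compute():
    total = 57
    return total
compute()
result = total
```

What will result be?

Step 1: total = 7 globally.
Step 2: compute() creates a LOCAL total = 57 (no global keyword!).
Step 3: The global total is unchanged. result = 7

The answer is 7.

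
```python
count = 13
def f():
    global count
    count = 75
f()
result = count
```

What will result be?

Step 1: count = 13 globally.
Step 2: f() declares global count and sets it to 75.
Step 3: After f(), global count = 75. result = 75

The answer is 75.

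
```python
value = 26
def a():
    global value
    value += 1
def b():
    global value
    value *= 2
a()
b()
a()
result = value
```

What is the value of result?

Step 1: value = 26.
Step 2: a(): value = 26 + 1 = 27.
Step 3: b(): value = 27 * 2 = 54.
Step 4: a(): value = 54 + 1 = 55

The answer is 55.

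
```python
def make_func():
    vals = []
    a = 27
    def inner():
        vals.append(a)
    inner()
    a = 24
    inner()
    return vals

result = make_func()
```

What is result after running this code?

Step 1: a = 27. inner() appends current a to vals.
Step 2: First inner(): appends 27. Then a = 24.
Step 3: Second inner(): appends 24 (closure sees updated a). result = [27, 24]

The answer is [27, 24].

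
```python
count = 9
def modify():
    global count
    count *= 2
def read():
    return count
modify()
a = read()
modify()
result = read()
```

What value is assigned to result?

Step 1: count = 9.
Step 2: First modify(): count = 9 * 2 = 18.
Step 3: Second modify(): count = 18 * 2 = 36.
Step 4: read() returns 36

The answer is 36.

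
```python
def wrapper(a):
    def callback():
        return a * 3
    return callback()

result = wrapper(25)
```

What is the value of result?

Step 1: wrapper(25) binds parameter a = 25.
Step 2: callback() accesses a = 25 from enclosing scope.
Step 3: result = 25 * 3 = 75

The answer is 75.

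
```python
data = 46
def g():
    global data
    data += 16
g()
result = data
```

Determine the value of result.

Step 1: data = 46 globally.
Step 2: g() modifies global data: data += 16 = 62.
Step 3: result = 62

The answer is 62.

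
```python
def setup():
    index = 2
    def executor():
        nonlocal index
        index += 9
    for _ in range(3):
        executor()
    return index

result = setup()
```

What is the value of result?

Step 1: index = 2.
Step 2: executor() is called 3 times in a loop, each adding 9 via nonlocal.
Step 3: index = 2 + 9 * 3 = 29

The answer is 29.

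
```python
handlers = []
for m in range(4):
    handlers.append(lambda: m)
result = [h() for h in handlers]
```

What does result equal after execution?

Step 1: All 4 lambdas share the same variable m.
Step 2: After the loop, m = 3.
Step 3: Each call returns 3. result = [3, 3, 3, 3]

The answer is [3, 3, 3, 3].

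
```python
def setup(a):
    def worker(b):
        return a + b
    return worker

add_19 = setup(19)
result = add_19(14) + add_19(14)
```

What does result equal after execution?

Step 1: add_19 captures a = 19.
Step 2: add_19(14) = 19 + 14 = 33, called twice.
Step 3: result = 33 + 33 = 66

The answer is 66.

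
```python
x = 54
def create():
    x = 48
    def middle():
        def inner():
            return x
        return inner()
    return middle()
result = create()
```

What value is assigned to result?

Step 1: create() defines x = 48. middle() and inner() have no local x.
Step 2: inner() checks local (none), enclosing middle() (none), enclosing create() and finds x = 48.
Step 3: result = 48

The answer is 48.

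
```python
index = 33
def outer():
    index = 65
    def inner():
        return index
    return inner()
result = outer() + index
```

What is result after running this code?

Step 1: Global index = 33. outer() shadows with index = 65.
Step 2: inner() returns enclosing index = 65. outer() = 65.
Step 3: result = 65 + global index (33) = 98

The answer is 98.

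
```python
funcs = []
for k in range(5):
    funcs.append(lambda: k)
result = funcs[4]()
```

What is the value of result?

Step 1: The loop creates 5 lambdas, all referencing the same variable k.
Step 2: After the loop, k = 4 (final value).
Step 3: funcs[4]() looks up k at call time and finds 4. This is the late binding gotcha. result = 4

The answer is 4.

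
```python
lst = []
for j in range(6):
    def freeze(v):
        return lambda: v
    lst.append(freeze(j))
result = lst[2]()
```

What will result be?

Step 1: freeze(j) creates a new scope capturing v = j at call time.
Step 2: lst[2] = freeze(2), so its lambda captures v = 2.
Step 3: result = 2 (closure factory fixes late binding)

The answer is 2.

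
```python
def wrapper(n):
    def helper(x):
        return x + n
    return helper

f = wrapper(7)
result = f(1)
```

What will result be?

Step 1: wrapper(7) creates a closure that captures n = 7.
Step 2: f(1) calls the closure with x = 1, returning 1 + 7 = 8.
Step 3: result = 8

The answer is 8.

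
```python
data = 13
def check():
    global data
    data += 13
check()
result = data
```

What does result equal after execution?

Step 1: data = 13 globally.
Step 2: check() modifies global data: data += 13 = 26.
Step 3: result = 26

The answer is 26.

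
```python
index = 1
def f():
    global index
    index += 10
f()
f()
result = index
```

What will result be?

Step 1: index = 1.
Step 2: First f(): index = 1 + 10 = 11.
Step 3: Second f(): index = 11 + 10 = 21. result = 21

The answer is 21.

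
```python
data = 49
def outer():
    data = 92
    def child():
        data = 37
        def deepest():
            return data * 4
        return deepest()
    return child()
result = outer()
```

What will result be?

Step 1: deepest() looks up data through LEGB: not local, finds data = 37 in enclosing child().
Step 2: Returns 37 * 4 = 148.
Step 3: result = 148

The answer is 148.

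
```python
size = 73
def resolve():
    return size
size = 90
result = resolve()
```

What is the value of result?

Step 1: size is first set to 73, then reassigned to 90.
Step 2: resolve() is called after the reassignment, so it looks up the current global size = 90.
Step 3: result = 90

The answer is 90.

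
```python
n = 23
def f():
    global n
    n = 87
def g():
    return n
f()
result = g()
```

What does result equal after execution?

Step 1: n = 23.
Step 2: f() sets global n = 87.
Step 3: g() reads global n = 87. result = 87

The answer is 87.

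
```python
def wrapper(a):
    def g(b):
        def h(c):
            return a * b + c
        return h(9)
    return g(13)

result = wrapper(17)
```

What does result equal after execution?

Step 1: a = 17, b = 13, c = 9.
Step 2: h() computes a * b + c = 17 * 13 + 9 = 230.
Step 3: result = 230

The answer is 230.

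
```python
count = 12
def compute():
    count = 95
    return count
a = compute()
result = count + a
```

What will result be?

Step 1: Global count = 12. compute() returns local count = 95.
Step 2: a = 95. Global count still = 12.
Step 3: result = 12 + 95 = 107

The answer is 107.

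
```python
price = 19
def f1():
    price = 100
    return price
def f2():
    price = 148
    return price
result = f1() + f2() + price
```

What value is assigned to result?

Step 1: Each function shadows global price with its own local.
Step 2: f1() returns 100, f2() returns 148.
Step 3: Global price = 19 is unchanged. result = 100 + 148 + 19 = 267

The answer is 267.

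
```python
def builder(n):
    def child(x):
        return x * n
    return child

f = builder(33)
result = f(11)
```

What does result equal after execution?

Step 1: builder(33) creates a closure capturing n = 33.
Step 2: f(11) computes 11 * 33 = 363.
Step 3: result = 363

The answer is 363.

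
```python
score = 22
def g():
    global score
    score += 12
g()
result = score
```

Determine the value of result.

Step 1: score = 22 globally.
Step 2: g() modifies global score: score += 12 = 34.
Step 3: result = 34

The answer is 34.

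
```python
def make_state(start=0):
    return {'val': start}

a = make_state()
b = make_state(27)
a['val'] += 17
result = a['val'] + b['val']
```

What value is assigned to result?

Step 1: make_state() returns a new dict each call (immutable default 0).
Step 2: a = {'val': 0}, b = {'val': 27}.
Step 3: a['val'] += 17 = 17. result = 17 + 27 = 44

The answer is 44.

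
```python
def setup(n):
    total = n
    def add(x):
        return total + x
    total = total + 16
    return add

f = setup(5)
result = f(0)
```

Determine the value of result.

Step 1: setup(5) sets total = 5, then total = 5 + 16 = 21.
Step 2: Closures capture by reference, so add sees total = 21.
Step 3: f(0) returns 21 + 0 = 21

The answer is 21.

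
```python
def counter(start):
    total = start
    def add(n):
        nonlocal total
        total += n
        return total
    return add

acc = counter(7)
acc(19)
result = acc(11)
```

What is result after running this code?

Step 1: counter(7) creates closure with total = 7.
Step 2: First acc(19): total = 7 + 19 = 26.
Step 3: Second acc(11): total = 26 + 11 = 37. result = 37

The answer is 37.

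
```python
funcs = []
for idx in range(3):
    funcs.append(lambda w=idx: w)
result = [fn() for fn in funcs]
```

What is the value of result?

Step 1: Default arg w=idx captures idx at each iteration.
Step 2: Each lambda has its own default: 0, 1, ..., 2.
Step 3: result = [0, 1, 2]

The answer is [0, 1, 2].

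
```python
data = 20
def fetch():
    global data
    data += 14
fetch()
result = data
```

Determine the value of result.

Step 1: data = 20 globally.
Step 2: fetch() modifies global data: data += 14 = 34.
Step 3: result = 34

The answer is 34.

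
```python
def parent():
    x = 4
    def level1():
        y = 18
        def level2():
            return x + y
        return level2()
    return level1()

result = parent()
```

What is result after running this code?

Step 1: x = 4 in parent. y = 18 in level1.
Step 2: level2() reads x = 4 and y = 18 from enclosing scopes.
Step 3: result = 4 + 18 = 22

The answer is 22.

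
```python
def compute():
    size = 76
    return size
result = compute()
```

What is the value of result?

Step 1: compute() defines size = 76 in its local scope.
Step 2: return size finds the local variable size = 76.
Step 3: result = 76

The answer is 76.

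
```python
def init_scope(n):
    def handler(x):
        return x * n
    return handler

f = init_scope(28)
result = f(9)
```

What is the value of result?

Step 1: init_scope(28) creates a closure capturing n = 28.
Step 2: f(9) computes 9 * 28 = 252.
Step 3: result = 252

The answer is 252.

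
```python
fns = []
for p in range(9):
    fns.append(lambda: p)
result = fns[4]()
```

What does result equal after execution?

Step 1: The loop creates 9 lambdas, all referencing the same variable p.
Step 2: After the loop, p = 8 (final value).
Step 3: fns[4]() looks up p at call time and finds 8. This is the late binding gotcha. result = 8

The answer is 8.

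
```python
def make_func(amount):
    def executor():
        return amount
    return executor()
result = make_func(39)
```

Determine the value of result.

Step 1: make_func(39) binds parameter amount = 39.
Step 2: executor() looks up amount in enclosing scope and finds the parameter amount = 39.
Step 3: result = 39

The answer is 39.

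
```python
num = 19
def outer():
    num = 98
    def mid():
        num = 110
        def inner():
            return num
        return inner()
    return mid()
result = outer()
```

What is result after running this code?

Step 1: Three levels of shadowing: global 19, outer 98, mid 110.
Step 2: inner() finds num = 110 in enclosing mid() scope.
Step 3: result = 110

The answer is 110.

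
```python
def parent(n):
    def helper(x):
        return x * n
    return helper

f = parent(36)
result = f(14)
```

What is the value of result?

Step 1: parent(36) creates a closure capturing n = 36.
Step 2: f(14) computes 14 * 36 = 504.
Step 3: result = 504

The answer is 504.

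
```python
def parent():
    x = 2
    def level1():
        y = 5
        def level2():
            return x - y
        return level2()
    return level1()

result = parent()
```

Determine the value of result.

Step 1: x = 2 in parent. y = 5 in level1.
Step 2: level2() reads x = 2 and y = 5 from enclosing scopes.
Step 3: result = 2 - 5 = -3

The answer is -3.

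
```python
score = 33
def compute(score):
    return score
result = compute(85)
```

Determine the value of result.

Step 1: Global score = 33.
Step 2: compute(85) takes parameter score = 85, which shadows the global.
Step 3: result = 85

The answer is 85.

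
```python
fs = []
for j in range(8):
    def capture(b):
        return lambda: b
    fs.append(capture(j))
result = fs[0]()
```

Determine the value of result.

Step 1: capture(j) creates a new scope capturing b = j at call time.
Step 2: fs[0] = capture(0), so its lambda captures b = 0.
Step 3: result = 0 (closure factory fixes late binding)

The answer is 0.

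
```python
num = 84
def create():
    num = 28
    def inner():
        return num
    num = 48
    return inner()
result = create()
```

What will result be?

Step 1: create() sets num = 28, then later num = 48.
Step 2: inner() is called after num is reassigned to 48. Closures capture variables by reference, not by value.
Step 3: result = 48

The answer is 48.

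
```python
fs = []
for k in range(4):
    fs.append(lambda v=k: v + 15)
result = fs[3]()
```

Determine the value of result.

Step 1: Default argument v=k captures k's value at definition time.
Step 2: fs[3] was defined when k = 3, so v defaults to 3.
Step 3: result = 3 + 15 = 18 (default arg fixes the late binding issue)

The answer is 18.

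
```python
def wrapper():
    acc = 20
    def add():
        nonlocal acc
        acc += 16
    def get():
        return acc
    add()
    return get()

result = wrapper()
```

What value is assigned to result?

Step 1: acc = 20. add() modifies it via nonlocal, get() reads it.
Step 2: add() makes acc = 20 + 16 = 36.
Step 3: get() returns 36. result = 36

The answer is 36.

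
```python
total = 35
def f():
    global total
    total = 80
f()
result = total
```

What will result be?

Step 1: total = 35 globally.
Step 2: f() declares global total and sets it to 80.
Step 3: After f(), global total = 80. result = 80

The answer is 80.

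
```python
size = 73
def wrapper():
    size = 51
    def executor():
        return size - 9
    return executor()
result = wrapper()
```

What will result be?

Step 1: wrapper() shadows global size with size = 51.
Step 2: executor() finds size = 51 in enclosing scope, computes 51 - 9 = 42.
Step 3: result = 42

The answer is 42.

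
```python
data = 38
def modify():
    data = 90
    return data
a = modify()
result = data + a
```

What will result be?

Step 1: Global data = 38. modify() returns local data = 90.
Step 2: a = 90. Global data still = 38.
Step 3: result = 38 + 90 = 128

The answer is 128.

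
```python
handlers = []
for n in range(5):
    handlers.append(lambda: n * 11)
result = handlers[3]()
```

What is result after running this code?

Step 1: All lambdas reference the same variable n (late binding).
Step 2: After the loop, n = 4. Every lambda returns n * 11.
Step 3: handlers[3]() = 4 * 11 = 44

The answer is 44.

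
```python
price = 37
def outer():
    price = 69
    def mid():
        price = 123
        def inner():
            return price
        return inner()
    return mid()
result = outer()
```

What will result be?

Step 1: Three levels of shadowing: global 37, outer 69, mid 123.
Step 2: inner() finds price = 123 in enclosing mid() scope.
Step 3: result = 123

The answer is 123.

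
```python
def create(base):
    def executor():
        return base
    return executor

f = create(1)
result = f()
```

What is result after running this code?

Step 1: create(1) creates closure capturing base = 1.
Step 2: f() returns the captured base = 1.
Step 3: result = 1

The answer is 1.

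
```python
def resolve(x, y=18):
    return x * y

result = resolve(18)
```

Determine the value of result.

Step 1: resolve(18) uses default y = 18.
Step 2: Returns 18 * 18 = 324.
Step 3: result = 324

The answer is 324.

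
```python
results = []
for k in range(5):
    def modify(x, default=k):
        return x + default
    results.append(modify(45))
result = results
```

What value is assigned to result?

Step 1: Default argument default=k is evaluated at function definition time.
Step 2: Each iteration creates modify with default = current k value.
Step 3: modify(45) returns 45 + default. results = [45, 46, 47, 48, 49]

The answer is [45, 46, 47, 48, 49].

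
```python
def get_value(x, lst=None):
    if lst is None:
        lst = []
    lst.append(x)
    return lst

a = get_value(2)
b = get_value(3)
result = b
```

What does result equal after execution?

Step 1: None default with guard creates a NEW list each call.
Step 2: a = [2] (fresh list). b = [3] (another fresh list).
Step 3: result = [3] (this is the fix for mutable default)

The answer is [3].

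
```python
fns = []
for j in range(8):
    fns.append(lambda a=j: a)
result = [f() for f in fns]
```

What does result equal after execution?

Step 1: Default arg a=j captures j at each iteration.
Step 2: Each lambda has its own default: 0, 1, ..., 7.
Step 3: result = [0, 1, 2, 3, 4, 5, 6, 7]

The answer is [0, 1, 2, 3, 4, 5, 6, 7].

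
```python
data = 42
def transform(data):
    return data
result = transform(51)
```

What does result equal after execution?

Step 1: Global data = 42.
Step 2: transform(51) takes parameter data = 51, which shadows the global.
Step 3: result = 51

The answer is 51.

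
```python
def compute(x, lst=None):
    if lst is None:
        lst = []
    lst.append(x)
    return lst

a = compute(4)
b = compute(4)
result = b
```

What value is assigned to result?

Step 1: None default with guard creates a NEW list each call.
Step 2: a = [4] (fresh list). b = [4] (another fresh list).
Step 3: result = [4] (this is the fix for mutable default)

The answer is [4].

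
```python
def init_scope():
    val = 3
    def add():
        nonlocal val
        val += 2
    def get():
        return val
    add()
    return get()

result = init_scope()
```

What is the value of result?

Step 1: val = 3. add() modifies it via nonlocal, get() reads it.
Step 2: add() makes val = 3 + 2 = 5.
Step 3: get() returns 5. result = 5

The answer is 5.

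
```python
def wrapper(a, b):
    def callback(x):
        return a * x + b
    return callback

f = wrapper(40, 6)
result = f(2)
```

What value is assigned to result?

Step 1: wrapper(40, 6) captures a = 40, b = 6.
Step 2: f(2) computes 40 * 2 + 6 = 86.
Step 3: result = 86

The answer is 86.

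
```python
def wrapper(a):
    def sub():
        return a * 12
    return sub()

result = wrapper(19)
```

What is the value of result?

Step 1: wrapper(19) binds parameter a = 19.
Step 2: sub() accesses a = 19 from enclosing scope.
Step 3: result = 19 * 12 = 228

The answer is 228.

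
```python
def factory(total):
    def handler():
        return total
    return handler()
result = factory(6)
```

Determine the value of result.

Step 1: factory(6) binds parameter total = 6.
Step 2: handler() looks up total in enclosing scope and finds the parameter total = 6.
Step 3: result = 6

The answer is 6.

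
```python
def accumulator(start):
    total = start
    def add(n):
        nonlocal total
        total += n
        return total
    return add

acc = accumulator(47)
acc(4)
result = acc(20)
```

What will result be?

Step 1: accumulator(47) creates closure with total = 47.
Step 2: First acc(4): total = 47 + 4 = 51.
Step 3: Second acc(20): total = 51 + 20 = 71. result = 71

The answer is 71.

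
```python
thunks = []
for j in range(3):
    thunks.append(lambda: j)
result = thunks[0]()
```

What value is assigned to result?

Step 1: The loop creates 3 lambdas, all referencing the same variable j.
Step 2: After the loop, j = 2 (final value).
Step 3: thunks[0]() looks up j at call time and finds 2. This is the late binding gotcha. result = 2

The answer is 2.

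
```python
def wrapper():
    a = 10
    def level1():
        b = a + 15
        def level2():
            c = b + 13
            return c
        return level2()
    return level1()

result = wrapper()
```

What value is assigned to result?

Step 1: a = 10. b = a + 15 = 25.
Step 2: c = b + 13 = 25 + 13 = 38.
Step 3: result = 38

The answer is 38.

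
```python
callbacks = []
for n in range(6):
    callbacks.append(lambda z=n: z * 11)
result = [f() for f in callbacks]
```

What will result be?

Step 1: Default arg z=n captures n at each iteration.
Step 2: callbacks[k] has z defaulting to k, returns k * 11.
Step 3: result = [0, 11, 22, 33, 44, 55]

The answer is [0, 11, 22, 33, 44, 55].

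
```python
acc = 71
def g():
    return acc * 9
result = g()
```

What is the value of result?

Step 1: acc = 71 is defined globally.
Step 2: g() looks up acc from global scope = 71, then computes 71 * 9 = 639.
Step 3: result = 639

The answer is 639.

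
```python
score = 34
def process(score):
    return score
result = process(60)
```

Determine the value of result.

Step 1: Global score = 34.
Step 2: process(60) takes parameter score = 60, which shadows the global.
Step 3: result = 60

The answer is 60.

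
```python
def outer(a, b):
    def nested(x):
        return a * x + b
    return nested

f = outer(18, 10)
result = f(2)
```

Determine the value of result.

Step 1: outer(18, 10) captures a = 18, b = 10.
Step 2: f(2) computes 18 * 2 + 10 = 46.
Step 3: result = 46

The answer is 46.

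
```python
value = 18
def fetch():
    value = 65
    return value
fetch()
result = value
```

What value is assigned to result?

Step 1: Global value = 18.
Step 2: fetch() creates local value = 65 (shadow, not modification).
Step 3: After fetch() returns, global value is unchanged. result = 18

The answer is 18.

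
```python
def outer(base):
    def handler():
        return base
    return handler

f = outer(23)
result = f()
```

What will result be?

Step 1: outer(23) creates closure capturing base = 23.
Step 2: f() returns the captured base = 23.
Step 3: result = 23

The answer is 23.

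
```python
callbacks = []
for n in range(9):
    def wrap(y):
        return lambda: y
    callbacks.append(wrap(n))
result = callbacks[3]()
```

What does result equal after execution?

Step 1: wrap(n) creates a new scope capturing y = n at call time.
Step 2: callbacks[3] = wrap(3), so its lambda captures y = 3.
Step 3: result = 3 (closure factory fixes late binding)

The answer is 3.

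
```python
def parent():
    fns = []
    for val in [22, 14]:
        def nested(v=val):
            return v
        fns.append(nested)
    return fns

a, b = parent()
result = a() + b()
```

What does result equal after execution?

Step 1: Default argument v=val captures val at each iteration.
Step 2: a() returns 22 (captured at first iteration), b() returns 14 (captured at second).
Step 3: result = 22 + 14 = 36

The answer is 36.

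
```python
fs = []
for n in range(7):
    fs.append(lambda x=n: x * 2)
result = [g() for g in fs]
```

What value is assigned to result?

Step 1: Default arg x=n captures n at each iteration.
Step 2: fs[k] has x defaulting to k, returns k * 2.
Step 3: result = [0, 2, 4, 6, 8, 10, 12]

The answer is [0, 2, 4, 6, 8, 10, 12].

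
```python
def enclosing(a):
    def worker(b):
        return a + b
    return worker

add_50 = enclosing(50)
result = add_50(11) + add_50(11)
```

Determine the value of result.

Step 1: add_50 captures a = 50.
Step 2: add_50(11) = 50 + 11 = 61, called twice.
Step 3: result = 61 + 61 = 122

The answer is 122.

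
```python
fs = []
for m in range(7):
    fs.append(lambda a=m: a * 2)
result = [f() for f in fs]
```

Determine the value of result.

Step 1: Default arg a=m captures m at each iteration.
Step 2: fs[k] has a defaulting to k, returns k * 2.
Step 3: result = [0, 2, 4, 6, 8, 10, 12]

The answer is [0, 2, 4, 6, 8, 10, 12].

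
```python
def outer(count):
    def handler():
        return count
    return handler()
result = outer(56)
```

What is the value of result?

Step 1: outer(56) binds parameter count = 56.
Step 2: handler() looks up count in enclosing scope and finds the parameter count = 56.
Step 3: result = 56

The answer is 56.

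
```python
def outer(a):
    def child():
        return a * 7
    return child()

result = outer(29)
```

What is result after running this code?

Step 1: outer(29) binds parameter a = 29.
Step 2: child() accesses a = 29 from enclosing scope.
Step 3: result = 29 * 7 = 203

The answer is 203.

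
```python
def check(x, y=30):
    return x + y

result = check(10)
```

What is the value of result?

Step 1: check(10) uses default y = 30.
Step 2: Returns 10 + 30 = 40.
Step 3: result = 40

The answer is 40.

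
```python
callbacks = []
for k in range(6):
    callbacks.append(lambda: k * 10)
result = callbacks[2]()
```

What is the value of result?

Step 1: All lambdas reference the same variable k (late binding).
Step 2: After the loop, k = 5. Every lambda returns k * 10.
Step 3: callbacks[2]() = 5 * 10 = 50

The answer is 50.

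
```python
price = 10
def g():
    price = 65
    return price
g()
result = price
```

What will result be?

Step 1: price = 10 globally.
Step 2: g() creates a LOCAL price = 65 (no global keyword!).
Step 3: The global price is unchanged. result = 10

The answer is 10.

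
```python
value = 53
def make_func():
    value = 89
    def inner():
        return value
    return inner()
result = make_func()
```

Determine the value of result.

Step 1: value = 53 globally, but make_func() defines value = 89 locally.
Step 2: inner() looks up value. Not in local scope, so checks enclosing scope (make_func) and finds value = 89.
Step 3: result = 89

The answer is 89.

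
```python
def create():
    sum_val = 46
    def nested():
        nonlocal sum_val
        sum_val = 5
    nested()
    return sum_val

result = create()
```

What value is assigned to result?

Step 1: create() sets sum_val = 46.
Step 2: nested() uses nonlocal to reassign sum_val = 5.
Step 3: result = 5

The answer is 5.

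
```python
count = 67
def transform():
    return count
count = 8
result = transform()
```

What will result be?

Step 1: count is first set to 67, then reassigned to 8.
Step 2: transform() is called after the reassignment, so it looks up the current global count = 8.
Step 3: result = 8

The answer is 8.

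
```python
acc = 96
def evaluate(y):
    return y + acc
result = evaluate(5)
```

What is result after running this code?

Step 1: acc = 96 is defined globally.
Step 2: evaluate(5) uses parameter y = 5 and looks up acc from global scope = 96.
Step 3: result = 5 + 96 = 101

The answer is 101.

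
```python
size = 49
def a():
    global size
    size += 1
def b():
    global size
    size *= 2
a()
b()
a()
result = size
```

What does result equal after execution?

Step 1: size = 49.
Step 2: a(): size = 49 + 1 = 50.
Step 3: b(): size = 50 * 2 = 100.
Step 4: a(): size = 100 + 1 = 101

The answer is 101.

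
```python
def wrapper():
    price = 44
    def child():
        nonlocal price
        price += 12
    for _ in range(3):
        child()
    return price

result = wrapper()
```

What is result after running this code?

Step 1: price = 44.
Step 2: child() is called 3 times in a loop, each adding 12 via nonlocal.
Step 3: price = 44 + 12 * 3 = 80

The answer is 80.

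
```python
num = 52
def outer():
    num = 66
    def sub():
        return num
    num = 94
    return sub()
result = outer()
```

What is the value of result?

Step 1: outer() sets num = 66, then later num = 94.
Step 2: sub() is called after num is reassigned to 94. Closures capture variables by reference, not by value.
Step 3: result = 94

The answer is 94.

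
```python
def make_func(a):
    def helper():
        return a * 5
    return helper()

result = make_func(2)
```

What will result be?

Step 1: make_func(2) binds parameter a = 2.
Step 2: helper() accesses a = 2 from enclosing scope.
Step 3: result = 2 * 5 = 10

The answer is 10.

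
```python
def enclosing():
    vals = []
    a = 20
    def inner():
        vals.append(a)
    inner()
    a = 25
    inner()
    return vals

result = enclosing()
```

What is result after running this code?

Step 1: a = 20. inner() appends current a to vals.
Step 2: First inner(): appends 20. Then a = 25.
Step 3: Second inner(): appends 25 (closure sees updated a). result = [20, 25]

The answer is [20, 25].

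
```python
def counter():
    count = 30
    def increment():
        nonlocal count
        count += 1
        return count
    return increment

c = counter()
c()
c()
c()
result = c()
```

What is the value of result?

Step 1: counter() creates closure with count = 30.
Step 2: Each c() call increments count via nonlocal. After 4 calls: 30 + 4 = 34.
Step 3: result = 34

The answer is 34.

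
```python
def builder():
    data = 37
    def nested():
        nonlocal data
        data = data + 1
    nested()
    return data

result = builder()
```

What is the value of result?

Step 1: builder() sets data = 37.
Step 2: nested() uses nonlocal to modify data in builder's scope: data = 37 + 1 = 38.
Step 3: builder() returns the modified data = 38

The answer is 38.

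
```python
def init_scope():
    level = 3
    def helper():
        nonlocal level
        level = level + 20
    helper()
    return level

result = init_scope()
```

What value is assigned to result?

Step 1: init_scope() sets level = 3.
Step 2: helper() uses nonlocal to modify level in init_scope's scope: level = 3 + 20 = 23.
Step 3: init_scope() returns the modified level = 23

The answer is 23.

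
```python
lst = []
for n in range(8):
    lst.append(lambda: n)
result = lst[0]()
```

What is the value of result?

Step 1: The loop creates 8 lambdas, all referencing the same variable n.
Step 2: After the loop, n = 7 (final value).
Step 3: lst[0]() looks up n at call time and finds 7. This is the late binding gotcha. result = 7

The answer is 7.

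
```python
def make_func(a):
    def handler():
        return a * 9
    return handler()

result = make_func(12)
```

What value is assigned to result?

Step 1: make_func(12) binds parameter a = 12.
Step 2: handler() accesses a = 12 from enclosing scope.
Step 3: result = 12 * 9 = 108

The answer is 108.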